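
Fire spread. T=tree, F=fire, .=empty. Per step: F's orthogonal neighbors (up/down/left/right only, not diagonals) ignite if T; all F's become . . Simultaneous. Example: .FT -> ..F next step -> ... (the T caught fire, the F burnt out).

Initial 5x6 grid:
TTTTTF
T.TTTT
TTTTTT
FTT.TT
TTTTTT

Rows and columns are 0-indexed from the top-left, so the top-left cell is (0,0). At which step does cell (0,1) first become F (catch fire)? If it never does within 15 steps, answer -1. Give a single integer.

Step 1: cell (0,1)='T' (+5 fires, +2 burnt)
Step 2: cell (0,1)='T' (+7 fires, +5 burnt)
Step 3: cell (0,1)='T' (+7 fires, +7 burnt)
Step 4: cell (0,1)='F' (+6 fires, +7 burnt)
  -> target ignites at step 4
Step 5: cell (0,1)='.' (+1 fires, +6 burnt)
Step 6: cell (0,1)='.' (+0 fires, +1 burnt)
  fire out at step 6

4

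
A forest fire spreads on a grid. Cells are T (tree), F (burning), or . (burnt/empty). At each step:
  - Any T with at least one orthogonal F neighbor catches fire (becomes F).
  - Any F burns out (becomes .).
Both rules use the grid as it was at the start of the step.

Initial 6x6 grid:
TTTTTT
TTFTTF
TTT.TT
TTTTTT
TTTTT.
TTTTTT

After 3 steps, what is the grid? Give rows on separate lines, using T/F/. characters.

Step 1: 7 trees catch fire, 2 burn out
  TTFTTF
  TF.FF.
  TTF.TF
  TTTTTT
  TTTTT.
  TTTTTT
Step 2: 8 trees catch fire, 7 burn out
  TF.FF.
  F.....
  TF..F.
  TTFTTF
  TTTTT.
  TTTTTT
Step 3: 6 trees catch fire, 8 burn out
  F.....
  ......
  F.....
  TF.FF.
  TTFTT.
  TTTTTT

F.....
......
F.....
TF.FF.
TTFTT.
TTTTTT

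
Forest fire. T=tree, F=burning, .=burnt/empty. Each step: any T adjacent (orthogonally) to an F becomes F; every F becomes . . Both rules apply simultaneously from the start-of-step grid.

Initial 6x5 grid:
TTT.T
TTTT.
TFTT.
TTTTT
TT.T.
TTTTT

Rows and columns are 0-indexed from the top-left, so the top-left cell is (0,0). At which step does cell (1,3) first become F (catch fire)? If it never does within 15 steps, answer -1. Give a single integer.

Step 1: cell (1,3)='T' (+4 fires, +1 burnt)
Step 2: cell (1,3)='T' (+7 fires, +4 burnt)
Step 3: cell (1,3)='F' (+6 fires, +7 burnt)
  -> target ignites at step 3
Step 4: cell (1,3)='.' (+4 fires, +6 burnt)
Step 5: cell (1,3)='.' (+1 fires, +4 burnt)
Step 6: cell (1,3)='.' (+1 fires, +1 burnt)
Step 7: cell (1,3)='.' (+0 fires, +1 burnt)
  fire out at step 7

3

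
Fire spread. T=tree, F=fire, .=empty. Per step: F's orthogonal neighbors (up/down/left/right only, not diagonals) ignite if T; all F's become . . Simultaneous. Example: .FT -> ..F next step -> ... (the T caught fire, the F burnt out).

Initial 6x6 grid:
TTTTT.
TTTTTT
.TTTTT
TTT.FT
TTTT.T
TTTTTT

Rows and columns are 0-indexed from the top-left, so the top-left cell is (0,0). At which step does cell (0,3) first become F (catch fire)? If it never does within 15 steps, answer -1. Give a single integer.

Step 1: cell (0,3)='T' (+2 fires, +1 burnt)
Step 2: cell (0,3)='T' (+4 fires, +2 burnt)
Step 3: cell (0,3)='T' (+5 fires, +4 burnt)
Step 4: cell (0,3)='F' (+5 fires, +5 burnt)
  -> target ignites at step 4
Step 5: cell (0,3)='.' (+5 fires, +5 burnt)
Step 6: cell (0,3)='.' (+6 fires, +5 burnt)
Step 7: cell (0,3)='.' (+3 fires, +6 burnt)
Step 8: cell (0,3)='.' (+1 fires, +3 burnt)
Step 9: cell (0,3)='.' (+0 fires, +1 burnt)
  fire out at step 9

4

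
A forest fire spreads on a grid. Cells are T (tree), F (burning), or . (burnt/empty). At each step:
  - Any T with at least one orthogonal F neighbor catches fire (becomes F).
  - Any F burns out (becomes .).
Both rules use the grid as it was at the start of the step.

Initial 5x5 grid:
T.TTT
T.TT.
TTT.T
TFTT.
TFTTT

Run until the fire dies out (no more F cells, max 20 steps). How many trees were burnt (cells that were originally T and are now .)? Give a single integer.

Step 1: +5 fires, +2 burnt (F count now 5)
Step 2: +4 fires, +5 burnt (F count now 4)
Step 3: +3 fires, +4 burnt (F count now 3)
Step 4: +3 fires, +3 burnt (F count now 3)
Step 5: +1 fires, +3 burnt (F count now 1)
Step 6: +1 fires, +1 burnt (F count now 1)
Step 7: +0 fires, +1 burnt (F count now 0)
Fire out after step 7
Initially T: 18, now '.': 24
Total burnt (originally-T cells now '.'): 17

Answer: 17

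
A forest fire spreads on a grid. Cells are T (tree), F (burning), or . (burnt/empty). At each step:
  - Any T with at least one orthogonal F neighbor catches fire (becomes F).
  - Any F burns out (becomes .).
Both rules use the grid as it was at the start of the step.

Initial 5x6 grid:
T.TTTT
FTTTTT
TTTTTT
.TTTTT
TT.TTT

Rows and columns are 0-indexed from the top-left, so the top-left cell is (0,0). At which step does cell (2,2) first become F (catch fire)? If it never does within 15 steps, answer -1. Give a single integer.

Step 1: cell (2,2)='T' (+3 fires, +1 burnt)
Step 2: cell (2,2)='T' (+2 fires, +3 burnt)
Step 3: cell (2,2)='F' (+4 fires, +2 burnt)
  -> target ignites at step 3
Step 4: cell (2,2)='.' (+5 fires, +4 burnt)
Step 5: cell (2,2)='.' (+5 fires, +5 burnt)
Step 6: cell (2,2)='.' (+4 fires, +5 burnt)
Step 7: cell (2,2)='.' (+2 fires, +4 burnt)
Step 8: cell (2,2)='.' (+1 fires, +2 burnt)
Step 9: cell (2,2)='.' (+0 fires, +1 burnt)
  fire out at step 9

3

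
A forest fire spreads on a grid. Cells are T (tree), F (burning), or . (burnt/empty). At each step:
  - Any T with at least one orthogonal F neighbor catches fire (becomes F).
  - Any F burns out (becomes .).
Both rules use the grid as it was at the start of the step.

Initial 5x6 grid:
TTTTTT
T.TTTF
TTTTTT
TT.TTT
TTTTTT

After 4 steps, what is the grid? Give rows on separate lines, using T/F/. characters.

Step 1: 3 trees catch fire, 1 burn out
  TTTTTF
  T.TTF.
  TTTTTF
  TT.TTT
  TTTTTT
Step 2: 4 trees catch fire, 3 burn out
  TTTTF.
  T.TF..
  TTTTF.
  TT.TTF
  TTTTTT
Step 3: 5 trees catch fire, 4 burn out
  TTTF..
  T.F...
  TTTF..
  TT.TF.
  TTTTTF
Step 4: 4 trees catch fire, 5 burn out
  TTF...
  T.....
  TTF...
  TT.F..
  TTTTF.

TTF...
T.....
TTF...
TT.F..
TTTTF.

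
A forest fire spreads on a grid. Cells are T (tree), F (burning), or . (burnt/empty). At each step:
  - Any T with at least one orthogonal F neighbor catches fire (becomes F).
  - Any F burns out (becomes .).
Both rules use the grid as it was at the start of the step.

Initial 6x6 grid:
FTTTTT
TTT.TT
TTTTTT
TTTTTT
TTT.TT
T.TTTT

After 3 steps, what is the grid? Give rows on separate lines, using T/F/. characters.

Step 1: 2 trees catch fire, 1 burn out
  .FTTTT
  FTT.TT
  TTTTTT
  TTTTTT
  TTT.TT
  T.TTTT
Step 2: 3 trees catch fire, 2 burn out
  ..FTTT
  .FT.TT
  FTTTTT
  TTTTTT
  TTT.TT
  T.TTTT
Step 3: 4 trees catch fire, 3 burn out
  ...FTT
  ..F.TT
  .FTTTT
  FTTTTT
  TTT.TT
  T.TTTT

...FTT
..F.TT
.FTTTT
FTTTTT
TTT.TT
T.TTTT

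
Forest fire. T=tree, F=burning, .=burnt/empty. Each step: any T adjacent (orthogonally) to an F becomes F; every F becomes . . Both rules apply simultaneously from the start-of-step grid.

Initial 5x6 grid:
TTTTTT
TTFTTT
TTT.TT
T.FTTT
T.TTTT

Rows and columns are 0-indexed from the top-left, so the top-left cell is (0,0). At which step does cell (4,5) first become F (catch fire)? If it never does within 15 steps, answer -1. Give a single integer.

Step 1: cell (4,5)='T' (+6 fires, +2 burnt)
Step 2: cell (4,5)='T' (+7 fires, +6 burnt)
Step 3: cell (4,5)='T' (+7 fires, +7 burnt)
Step 4: cell (4,5)='F' (+4 fires, +7 burnt)
  -> target ignites at step 4
Step 5: cell (4,5)='.' (+1 fires, +4 burnt)
Step 6: cell (4,5)='.' (+0 fires, +1 burnt)
  fire out at step 6

4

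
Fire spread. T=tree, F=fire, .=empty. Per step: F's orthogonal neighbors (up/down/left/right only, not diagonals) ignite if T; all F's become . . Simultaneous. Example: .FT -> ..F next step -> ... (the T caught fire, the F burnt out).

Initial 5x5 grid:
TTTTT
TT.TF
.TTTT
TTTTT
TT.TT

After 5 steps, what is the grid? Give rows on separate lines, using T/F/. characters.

Step 1: 3 trees catch fire, 1 burn out
  TTTTF
  TT.F.
  .TTTF
  TTTTT
  TT.TT
Step 2: 3 trees catch fire, 3 burn out
  TTTF.
  TT...
  .TTF.
  TTTTF
  TT.TT
Step 3: 4 trees catch fire, 3 burn out
  TTF..
  TT...
  .TF..
  TTTF.
  TT.TF
Step 4: 4 trees catch fire, 4 burn out
  TF...
  TT...
  .F...
  TTF..
  TT.F.
Step 5: 3 trees catch fire, 4 burn out
  F....
  TF...
  .....
  TF...
  TT...

F....
TF...
.....
TF...
TT...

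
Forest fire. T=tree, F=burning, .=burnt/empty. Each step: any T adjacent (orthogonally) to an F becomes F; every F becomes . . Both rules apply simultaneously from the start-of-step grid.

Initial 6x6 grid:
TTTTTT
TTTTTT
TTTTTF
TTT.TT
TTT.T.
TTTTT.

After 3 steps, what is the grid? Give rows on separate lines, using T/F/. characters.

Step 1: 3 trees catch fire, 1 burn out
  TTTTTT
  TTTTTF
  TTTTF.
  TTT.TF
  TTT.T.
  TTTTT.
Step 2: 4 trees catch fire, 3 burn out
  TTTTTF
  TTTTF.
  TTTF..
  TTT.F.
  TTT.T.
  TTTTT.
Step 3: 4 trees catch fire, 4 burn out
  TTTTF.
  TTTF..
  TTF...
  TTT...
  TTT.F.
  TTTTT.

TTTTF.
TTTF..
TTF...
TTT...
TTT.F.
TTTTT.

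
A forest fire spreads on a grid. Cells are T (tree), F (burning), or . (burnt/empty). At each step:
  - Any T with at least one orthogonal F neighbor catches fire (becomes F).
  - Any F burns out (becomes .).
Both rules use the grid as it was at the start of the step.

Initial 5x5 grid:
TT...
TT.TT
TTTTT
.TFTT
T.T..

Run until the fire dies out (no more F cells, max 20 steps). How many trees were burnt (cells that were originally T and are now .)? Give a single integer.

Answer: 15

Derivation:
Step 1: +4 fires, +1 burnt (F count now 4)
Step 2: +3 fires, +4 burnt (F count now 3)
Step 3: +4 fires, +3 burnt (F count now 4)
Step 4: +3 fires, +4 burnt (F count now 3)
Step 5: +1 fires, +3 burnt (F count now 1)
Step 6: +0 fires, +1 burnt (F count now 0)
Fire out after step 6
Initially T: 16, now '.': 24
Total burnt (originally-T cells now '.'): 15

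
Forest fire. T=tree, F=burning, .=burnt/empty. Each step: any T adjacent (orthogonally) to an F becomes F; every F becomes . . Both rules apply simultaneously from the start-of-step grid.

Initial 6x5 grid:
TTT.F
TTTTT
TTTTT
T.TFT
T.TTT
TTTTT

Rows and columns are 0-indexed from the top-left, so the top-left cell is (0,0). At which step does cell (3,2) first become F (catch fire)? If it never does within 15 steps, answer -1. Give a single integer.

Step 1: cell (3,2)='F' (+5 fires, +2 burnt)
  -> target ignites at step 1
Step 2: cell (3,2)='.' (+6 fires, +5 burnt)
Step 3: cell (3,2)='.' (+4 fires, +6 burnt)
Step 4: cell (3,2)='.' (+4 fires, +4 burnt)
Step 5: cell (3,2)='.' (+4 fires, +4 burnt)
Step 6: cell (3,2)='.' (+2 fires, +4 burnt)
Step 7: cell (3,2)='.' (+0 fires, +2 burnt)
  fire out at step 7

1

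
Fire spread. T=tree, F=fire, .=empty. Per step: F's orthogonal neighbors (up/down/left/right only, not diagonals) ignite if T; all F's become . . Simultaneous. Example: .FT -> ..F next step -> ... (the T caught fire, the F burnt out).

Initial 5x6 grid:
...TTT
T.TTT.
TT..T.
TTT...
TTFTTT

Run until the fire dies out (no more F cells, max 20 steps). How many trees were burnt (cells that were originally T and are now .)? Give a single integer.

Answer: 11

Derivation:
Step 1: +3 fires, +1 burnt (F count now 3)
Step 2: +3 fires, +3 burnt (F count now 3)
Step 3: +3 fires, +3 burnt (F count now 3)
Step 4: +1 fires, +3 burnt (F count now 1)
Step 5: +1 fires, +1 burnt (F count now 1)
Step 6: +0 fires, +1 burnt (F count now 0)
Fire out after step 6
Initially T: 18, now '.': 23
Total burnt (originally-T cells now '.'): 11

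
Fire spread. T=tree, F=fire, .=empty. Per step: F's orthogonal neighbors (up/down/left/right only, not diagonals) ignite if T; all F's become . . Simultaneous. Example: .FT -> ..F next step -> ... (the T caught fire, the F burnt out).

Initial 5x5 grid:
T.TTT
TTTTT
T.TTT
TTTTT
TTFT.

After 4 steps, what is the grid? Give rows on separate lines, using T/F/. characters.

Step 1: 3 trees catch fire, 1 burn out
  T.TTT
  TTTTT
  T.TTT
  TTFTT
  TF.F.
Step 2: 4 trees catch fire, 3 burn out
  T.TTT
  TTTTT
  T.FTT
  TF.FT
  F....
Step 3: 4 trees catch fire, 4 burn out
  T.TTT
  TTFTT
  T..FT
  F...F
  .....
Step 4: 5 trees catch fire, 4 burn out
  T.FTT
  TF.FT
  F...F
  .....
  .....

T.FTT
TF.FT
F...F
.....
.....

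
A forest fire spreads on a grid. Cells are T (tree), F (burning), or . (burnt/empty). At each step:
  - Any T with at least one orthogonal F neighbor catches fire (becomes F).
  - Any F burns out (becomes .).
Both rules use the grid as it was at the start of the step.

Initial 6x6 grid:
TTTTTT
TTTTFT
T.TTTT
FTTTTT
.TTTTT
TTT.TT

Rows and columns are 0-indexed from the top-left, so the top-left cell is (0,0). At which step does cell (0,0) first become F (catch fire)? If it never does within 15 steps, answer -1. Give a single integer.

Step 1: cell (0,0)='T' (+6 fires, +2 burnt)
Step 2: cell (0,0)='T' (+9 fires, +6 burnt)
Step 3: cell (0,0)='F' (+9 fires, +9 burnt)
  -> target ignites at step 3
Step 4: cell (0,0)='.' (+6 fires, +9 burnt)
Step 5: cell (0,0)='.' (+1 fires, +6 burnt)
Step 6: cell (0,0)='.' (+0 fires, +1 burnt)
  fire out at step 6

3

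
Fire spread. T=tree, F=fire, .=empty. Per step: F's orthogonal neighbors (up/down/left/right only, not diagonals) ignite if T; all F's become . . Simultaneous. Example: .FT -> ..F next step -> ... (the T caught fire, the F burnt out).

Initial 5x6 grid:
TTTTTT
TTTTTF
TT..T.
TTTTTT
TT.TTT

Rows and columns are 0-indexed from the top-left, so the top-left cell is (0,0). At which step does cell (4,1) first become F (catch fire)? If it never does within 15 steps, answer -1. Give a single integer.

Step 1: cell (4,1)='T' (+2 fires, +1 burnt)
Step 2: cell (4,1)='T' (+3 fires, +2 burnt)
Step 3: cell (4,1)='T' (+3 fires, +3 burnt)
Step 4: cell (4,1)='T' (+5 fires, +3 burnt)
Step 5: cell (4,1)='T' (+6 fires, +5 burnt)
Step 6: cell (4,1)='T' (+3 fires, +6 burnt)
Step 7: cell (4,1)='F' (+2 fires, +3 burnt)
  -> target ignites at step 7
Step 8: cell (4,1)='.' (+1 fires, +2 burnt)
Step 9: cell (4,1)='.' (+0 fires, +1 burnt)
  fire out at step 9

7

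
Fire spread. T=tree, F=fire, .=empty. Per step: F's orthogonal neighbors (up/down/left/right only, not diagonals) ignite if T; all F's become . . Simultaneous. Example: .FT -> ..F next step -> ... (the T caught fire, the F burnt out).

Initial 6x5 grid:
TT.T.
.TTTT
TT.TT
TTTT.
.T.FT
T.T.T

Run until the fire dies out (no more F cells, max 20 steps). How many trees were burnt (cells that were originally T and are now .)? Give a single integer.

Step 1: +2 fires, +1 burnt (F count now 2)
Step 2: +3 fires, +2 burnt (F count now 3)
Step 3: +3 fires, +3 burnt (F count now 3)
Step 4: +6 fires, +3 burnt (F count now 6)
Step 5: +2 fires, +6 burnt (F count now 2)
Step 6: +1 fires, +2 burnt (F count now 1)
Step 7: +1 fires, +1 burnt (F count now 1)
Step 8: +0 fires, +1 burnt (F count now 0)
Fire out after step 8
Initially T: 20, now '.': 28
Total burnt (originally-T cells now '.'): 18

Answer: 18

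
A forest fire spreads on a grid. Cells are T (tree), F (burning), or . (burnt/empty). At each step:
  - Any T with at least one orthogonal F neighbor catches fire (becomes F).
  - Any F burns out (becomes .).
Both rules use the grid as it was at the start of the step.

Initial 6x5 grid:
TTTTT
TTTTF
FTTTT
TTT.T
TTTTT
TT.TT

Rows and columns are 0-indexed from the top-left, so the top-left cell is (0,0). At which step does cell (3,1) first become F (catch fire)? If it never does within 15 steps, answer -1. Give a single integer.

Step 1: cell (3,1)='T' (+6 fires, +2 burnt)
Step 2: cell (3,1)='F' (+9 fires, +6 burnt)
  -> target ignites at step 2
Step 3: cell (3,1)='.' (+6 fires, +9 burnt)
Step 4: cell (3,1)='.' (+4 fires, +6 burnt)
Step 5: cell (3,1)='.' (+1 fires, +4 burnt)
Step 6: cell (3,1)='.' (+0 fires, +1 burnt)
  fire out at step 6

2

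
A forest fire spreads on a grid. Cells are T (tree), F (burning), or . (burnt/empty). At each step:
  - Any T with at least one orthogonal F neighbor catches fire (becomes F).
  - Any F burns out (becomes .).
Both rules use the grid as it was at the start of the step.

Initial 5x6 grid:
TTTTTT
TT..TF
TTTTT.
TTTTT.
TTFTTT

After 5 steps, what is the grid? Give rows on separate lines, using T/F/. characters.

Step 1: 5 trees catch fire, 2 burn out
  TTTTTF
  TT..F.
  TTTTT.
  TTFTT.
  TF.FTT
Step 2: 7 trees catch fire, 5 burn out
  TTTTF.
  TT....
  TTFTF.
  TF.FT.
  F...FT
Step 3: 6 trees catch fire, 7 burn out
  TTTF..
  TT....
  TF.F..
  F...F.
  .....F
Step 4: 3 trees catch fire, 6 burn out
  TTF...
  TF....
  F.....
  ......
  ......
Step 5: 2 trees catch fire, 3 burn out
  TF....
  F.....
  ......
  ......
  ......

TF....
F.....
......
......
......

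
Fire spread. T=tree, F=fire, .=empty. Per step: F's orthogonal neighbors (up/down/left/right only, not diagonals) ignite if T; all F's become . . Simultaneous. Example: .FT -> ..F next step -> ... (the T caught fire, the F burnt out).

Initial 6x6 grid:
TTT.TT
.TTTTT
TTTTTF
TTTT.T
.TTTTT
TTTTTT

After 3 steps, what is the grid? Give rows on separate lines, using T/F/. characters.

Step 1: 3 trees catch fire, 1 burn out
  TTT.TT
  .TTTTF
  TTTTF.
  TTTT.F
  .TTTTT
  TTTTTT
Step 2: 4 trees catch fire, 3 burn out
  TTT.TF
  .TTTF.
  TTTF..
  TTTT..
  .TTTTF
  TTTTTT
Step 3: 6 trees catch fire, 4 burn out
  TTT.F.
  .TTF..
  TTF...
  TTTF..
  .TTTF.
  TTTTTF

TTT.F.
.TTF..
TTF...
TTTF..
.TTTF.
TTTTTF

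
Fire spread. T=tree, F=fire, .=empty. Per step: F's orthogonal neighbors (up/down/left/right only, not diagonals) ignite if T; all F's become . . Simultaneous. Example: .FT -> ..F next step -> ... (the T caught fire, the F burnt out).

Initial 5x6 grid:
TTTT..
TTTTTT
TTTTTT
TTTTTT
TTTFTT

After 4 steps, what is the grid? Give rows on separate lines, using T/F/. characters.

Step 1: 3 trees catch fire, 1 burn out
  TTTT..
  TTTTTT
  TTTTTT
  TTTFTT
  TTF.FT
Step 2: 5 trees catch fire, 3 burn out
  TTTT..
  TTTTTT
  TTTFTT
  TTF.FT
  TF...F
Step 3: 6 trees catch fire, 5 burn out
  TTTT..
  TTTFTT
  TTF.FT
  TF...F
  F.....
Step 4: 6 trees catch fire, 6 burn out
  TTTF..
  TTF.FT
  TF...F
  F.....
  ......

TTTF..
TTF.FT
TF...F
F.....
......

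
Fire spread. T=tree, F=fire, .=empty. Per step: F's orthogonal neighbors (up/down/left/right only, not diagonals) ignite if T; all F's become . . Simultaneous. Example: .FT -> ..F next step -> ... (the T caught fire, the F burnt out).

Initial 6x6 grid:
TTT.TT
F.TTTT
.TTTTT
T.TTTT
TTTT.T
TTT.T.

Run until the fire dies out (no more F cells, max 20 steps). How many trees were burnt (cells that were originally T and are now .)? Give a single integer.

Answer: 27

Derivation:
Step 1: +1 fires, +1 burnt (F count now 1)
Step 2: +1 fires, +1 burnt (F count now 1)
Step 3: +1 fires, +1 burnt (F count now 1)
Step 4: +1 fires, +1 burnt (F count now 1)
Step 5: +2 fires, +1 burnt (F count now 2)
Step 6: +4 fires, +2 burnt (F count now 4)
Step 7: +5 fires, +4 burnt (F count now 5)
Step 8: +6 fires, +5 burnt (F count now 6)
Step 9: +3 fires, +6 burnt (F count now 3)
Step 10: +3 fires, +3 burnt (F count now 3)
Step 11: +0 fires, +3 burnt (F count now 0)
Fire out after step 11
Initially T: 28, now '.': 35
Total burnt (originally-T cells now '.'): 27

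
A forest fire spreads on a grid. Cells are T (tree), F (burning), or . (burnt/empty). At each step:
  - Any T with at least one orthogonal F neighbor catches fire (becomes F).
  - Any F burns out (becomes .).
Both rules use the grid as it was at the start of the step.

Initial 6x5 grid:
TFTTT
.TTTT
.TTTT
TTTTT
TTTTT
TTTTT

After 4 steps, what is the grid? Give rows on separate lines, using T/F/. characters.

Step 1: 3 trees catch fire, 1 burn out
  F.FTT
  .FTTT
  .TTTT
  TTTTT
  TTTTT
  TTTTT
Step 2: 3 trees catch fire, 3 burn out
  ...FT
  ..FTT
  .FTTT
  TTTTT
  TTTTT
  TTTTT
Step 3: 4 trees catch fire, 3 burn out
  ....F
  ...FT
  ..FTT
  TFTTT
  TTTTT
  TTTTT
Step 4: 5 trees catch fire, 4 burn out
  .....
  ....F
  ...FT
  F.FTT
  TFTTT
  TTTTT

.....
....F
...FT
F.FTT
TFTTT
TTTTT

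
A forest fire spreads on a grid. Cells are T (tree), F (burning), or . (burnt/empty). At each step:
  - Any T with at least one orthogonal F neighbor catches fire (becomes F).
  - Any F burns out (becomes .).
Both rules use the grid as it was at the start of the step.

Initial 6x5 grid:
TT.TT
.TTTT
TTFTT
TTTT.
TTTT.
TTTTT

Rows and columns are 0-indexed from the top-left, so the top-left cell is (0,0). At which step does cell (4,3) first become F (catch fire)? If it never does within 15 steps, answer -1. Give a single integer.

Step 1: cell (4,3)='T' (+4 fires, +1 burnt)
Step 2: cell (4,3)='T' (+7 fires, +4 burnt)
Step 3: cell (4,3)='F' (+7 fires, +7 burnt)
  -> target ignites at step 3
Step 4: cell (4,3)='.' (+5 fires, +7 burnt)
Step 5: cell (4,3)='.' (+2 fires, +5 burnt)
Step 6: cell (4,3)='.' (+0 fires, +2 burnt)
  fire out at step 6

3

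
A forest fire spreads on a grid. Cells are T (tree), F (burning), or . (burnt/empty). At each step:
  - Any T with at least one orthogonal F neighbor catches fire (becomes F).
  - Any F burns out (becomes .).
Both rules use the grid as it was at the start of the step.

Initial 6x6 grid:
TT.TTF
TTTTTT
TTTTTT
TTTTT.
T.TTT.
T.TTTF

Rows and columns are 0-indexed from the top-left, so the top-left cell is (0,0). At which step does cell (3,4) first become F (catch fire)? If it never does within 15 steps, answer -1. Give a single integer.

Step 1: cell (3,4)='T' (+3 fires, +2 burnt)
Step 2: cell (3,4)='T' (+5 fires, +3 burnt)
Step 3: cell (3,4)='F' (+5 fires, +5 burnt)
  -> target ignites at step 3
Step 4: cell (3,4)='.' (+4 fires, +5 burnt)
Step 5: cell (3,4)='.' (+3 fires, +4 burnt)
Step 6: cell (3,4)='.' (+4 fires, +3 burnt)
Step 7: cell (3,4)='.' (+3 fires, +4 burnt)
Step 8: cell (3,4)='.' (+1 fires, +3 burnt)
Step 9: cell (3,4)='.' (+1 fires, +1 burnt)
Step 10: cell (3,4)='.' (+0 fires, +1 burnt)
  fire out at step 10

3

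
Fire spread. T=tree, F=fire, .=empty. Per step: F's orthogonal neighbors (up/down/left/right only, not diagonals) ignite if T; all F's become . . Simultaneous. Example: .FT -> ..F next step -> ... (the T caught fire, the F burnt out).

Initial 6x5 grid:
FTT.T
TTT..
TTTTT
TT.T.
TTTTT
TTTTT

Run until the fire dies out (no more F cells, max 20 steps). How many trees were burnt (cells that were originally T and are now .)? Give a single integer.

Answer: 23

Derivation:
Step 1: +2 fires, +1 burnt (F count now 2)
Step 2: +3 fires, +2 burnt (F count now 3)
Step 3: +3 fires, +3 burnt (F count now 3)
Step 4: +3 fires, +3 burnt (F count now 3)
Step 5: +3 fires, +3 burnt (F count now 3)
Step 6: +4 fires, +3 burnt (F count now 4)
Step 7: +2 fires, +4 burnt (F count now 2)
Step 8: +2 fires, +2 burnt (F count now 2)
Step 9: +1 fires, +2 burnt (F count now 1)
Step 10: +0 fires, +1 burnt (F count now 0)
Fire out after step 10
Initially T: 24, now '.': 29
Total burnt (originally-T cells now '.'): 23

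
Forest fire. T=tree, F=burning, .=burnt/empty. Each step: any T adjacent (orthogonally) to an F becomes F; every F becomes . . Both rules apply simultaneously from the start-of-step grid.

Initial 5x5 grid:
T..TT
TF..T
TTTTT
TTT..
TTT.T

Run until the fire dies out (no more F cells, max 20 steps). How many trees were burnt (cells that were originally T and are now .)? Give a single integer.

Answer: 16

Derivation:
Step 1: +2 fires, +1 burnt (F count now 2)
Step 2: +4 fires, +2 burnt (F count now 4)
Step 3: +4 fires, +4 burnt (F count now 4)
Step 4: +3 fires, +4 burnt (F count now 3)
Step 5: +1 fires, +3 burnt (F count now 1)
Step 6: +1 fires, +1 burnt (F count now 1)
Step 7: +1 fires, +1 burnt (F count now 1)
Step 8: +0 fires, +1 burnt (F count now 0)
Fire out after step 8
Initially T: 17, now '.': 24
Total burnt (originally-T cells now '.'): 16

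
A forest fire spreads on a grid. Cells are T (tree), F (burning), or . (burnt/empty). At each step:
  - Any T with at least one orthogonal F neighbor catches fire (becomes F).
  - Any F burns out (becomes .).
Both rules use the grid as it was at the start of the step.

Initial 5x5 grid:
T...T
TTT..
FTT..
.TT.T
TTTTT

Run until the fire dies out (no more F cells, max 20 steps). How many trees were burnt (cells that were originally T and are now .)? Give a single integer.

Step 1: +2 fires, +1 burnt (F count now 2)
Step 2: +4 fires, +2 burnt (F count now 4)
Step 3: +3 fires, +4 burnt (F count now 3)
Step 4: +2 fires, +3 burnt (F count now 2)
Step 5: +1 fires, +2 burnt (F count now 1)
Step 6: +1 fires, +1 burnt (F count now 1)
Step 7: +1 fires, +1 burnt (F count now 1)
Step 8: +0 fires, +1 burnt (F count now 0)
Fire out after step 8
Initially T: 15, now '.': 24
Total burnt (originally-T cells now '.'): 14

Answer: 14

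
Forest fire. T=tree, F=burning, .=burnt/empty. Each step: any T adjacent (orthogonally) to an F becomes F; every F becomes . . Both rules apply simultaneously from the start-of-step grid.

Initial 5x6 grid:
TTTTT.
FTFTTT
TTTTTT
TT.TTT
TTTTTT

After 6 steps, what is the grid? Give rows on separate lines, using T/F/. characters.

Step 1: 6 trees catch fire, 2 burn out
  FTFTT.
  .F.FTT
  FTFTTT
  TT.TTT
  TTTTTT
Step 2: 6 trees catch fire, 6 burn out
  .F.FT.
  ....FT
  .F.FTT
  FT.TTT
  TTTTTT
Step 3: 6 trees catch fire, 6 burn out
  ....F.
  .....F
  ....FT
  .F.FTT
  FTTTTT
Step 4: 4 trees catch fire, 6 burn out
  ......
  ......
  .....F
  ....FT
  .FTFTT
Step 5: 3 trees catch fire, 4 burn out
  ......
  ......
  ......
  .....F
  ..F.FT
Step 6: 1 trees catch fire, 3 burn out
  ......
  ......
  ......
  ......
  .....F

......
......
......
......
.....F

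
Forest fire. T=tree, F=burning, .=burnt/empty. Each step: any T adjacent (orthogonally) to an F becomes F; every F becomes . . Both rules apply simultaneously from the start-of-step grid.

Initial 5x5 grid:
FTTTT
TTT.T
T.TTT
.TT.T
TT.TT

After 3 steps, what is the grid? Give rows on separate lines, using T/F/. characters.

Step 1: 2 trees catch fire, 1 burn out
  .FTTT
  FTT.T
  T.TTT
  .TT.T
  TT.TT
Step 2: 3 trees catch fire, 2 burn out
  ..FTT
  .FT.T
  F.TTT
  .TT.T
  TT.TT
Step 3: 2 trees catch fire, 3 burn out
  ...FT
  ..F.T
  ..TTT
  .TT.T
  TT.TT

...FT
..F.T
..TTT
.TT.T
TT.TT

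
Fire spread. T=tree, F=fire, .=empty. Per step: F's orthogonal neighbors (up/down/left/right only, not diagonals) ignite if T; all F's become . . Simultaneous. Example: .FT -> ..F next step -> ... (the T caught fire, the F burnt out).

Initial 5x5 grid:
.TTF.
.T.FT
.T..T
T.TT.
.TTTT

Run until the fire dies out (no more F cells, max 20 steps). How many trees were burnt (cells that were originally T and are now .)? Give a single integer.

Step 1: +2 fires, +2 burnt (F count now 2)
Step 2: +2 fires, +2 burnt (F count now 2)
Step 3: +1 fires, +2 burnt (F count now 1)
Step 4: +1 fires, +1 burnt (F count now 1)
Step 5: +0 fires, +1 burnt (F count now 0)
Fire out after step 5
Initially T: 13, now '.': 18
Total burnt (originally-T cells now '.'): 6

Answer: 6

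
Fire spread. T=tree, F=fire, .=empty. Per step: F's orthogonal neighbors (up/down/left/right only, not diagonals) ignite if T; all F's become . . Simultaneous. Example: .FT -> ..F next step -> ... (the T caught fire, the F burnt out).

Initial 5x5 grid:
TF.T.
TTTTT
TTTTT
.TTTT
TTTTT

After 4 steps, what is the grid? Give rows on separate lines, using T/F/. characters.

Step 1: 2 trees catch fire, 1 burn out
  F..T.
  TFTTT
  TTTTT
  .TTTT
  TTTTT
Step 2: 3 trees catch fire, 2 burn out
  ...T.
  F.FTT
  TFTTT
  .TTTT
  TTTTT
Step 3: 4 trees catch fire, 3 burn out
  ...T.
  ...FT
  F.FTT
  .FTTT
  TTTTT
Step 4: 5 trees catch fire, 4 burn out
  ...F.
  ....F
  ...FT
  ..FTT
  TFTTT

...F.
....F
...FT
..FTT
TFTTT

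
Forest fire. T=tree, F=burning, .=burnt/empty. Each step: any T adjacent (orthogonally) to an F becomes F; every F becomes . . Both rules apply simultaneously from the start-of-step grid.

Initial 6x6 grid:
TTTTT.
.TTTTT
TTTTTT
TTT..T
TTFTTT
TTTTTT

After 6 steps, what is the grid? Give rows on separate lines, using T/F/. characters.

Step 1: 4 trees catch fire, 1 burn out
  TTTTT.
  .TTTTT
  TTTTTT
  TTF..T
  TF.FTT
  TTFTTT
Step 2: 6 trees catch fire, 4 burn out
  TTTTT.
  .TTTTT
  TTFTTT
  TF...T
  F...FT
  TF.FTT
Step 3: 7 trees catch fire, 6 burn out
  TTTTT.
  .TFTTT
  TF.FTT
  F....T
  .....F
  F...FT
Step 4: 7 trees catch fire, 7 burn out
  TTFTT.
  .F.FTT
  F...FT
  .....F
  ......
  .....F
Step 5: 4 trees catch fire, 7 burn out
  TF.FT.
  ....FT
  .....F
  ......
  ......
  ......
Step 6: 3 trees catch fire, 4 burn out
  F...F.
  .....F
  ......
  ......
  ......
  ......

F...F.
.....F
......
......
......
......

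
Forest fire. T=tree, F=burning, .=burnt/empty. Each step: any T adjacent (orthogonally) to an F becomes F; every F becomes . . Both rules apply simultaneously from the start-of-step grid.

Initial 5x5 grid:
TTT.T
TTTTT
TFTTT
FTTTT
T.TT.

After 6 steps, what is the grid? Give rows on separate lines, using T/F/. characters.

Step 1: 5 trees catch fire, 2 burn out
  TTT.T
  TFTTT
  F.FTT
  .FTTT
  F.TT.
Step 2: 5 trees catch fire, 5 burn out
  TFT.T
  F.FTT
  ...FT
  ..FTT
  ..TT.
Step 3: 6 trees catch fire, 5 burn out
  F.F.T
  ...FT
  ....F
  ...FT
  ..FT.
Step 4: 3 trees catch fire, 6 burn out
  ....T
  ....F
  .....
  ....F
  ...F.
Step 5: 1 trees catch fire, 3 burn out
  ....F
  .....
  .....
  .....
  .....
Step 6: 0 trees catch fire, 1 burn out
  .....
  .....
  .....
  .....
  .....

.....
.....
.....
.....
.....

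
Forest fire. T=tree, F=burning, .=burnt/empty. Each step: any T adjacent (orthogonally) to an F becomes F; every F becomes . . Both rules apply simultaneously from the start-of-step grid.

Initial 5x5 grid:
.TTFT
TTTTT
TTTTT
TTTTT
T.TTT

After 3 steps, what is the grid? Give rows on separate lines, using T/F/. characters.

Step 1: 3 trees catch fire, 1 burn out
  .TF.F
  TTTFT
  TTTTT
  TTTTT
  T.TTT
Step 2: 4 trees catch fire, 3 burn out
  .F...
  TTF.F
  TTTFT
  TTTTT
  T.TTT
Step 3: 4 trees catch fire, 4 burn out
  .....
  TF...
  TTF.F
  TTTFT
  T.TTT

.....
TF...
TTF.F
TTTFT
T.TTT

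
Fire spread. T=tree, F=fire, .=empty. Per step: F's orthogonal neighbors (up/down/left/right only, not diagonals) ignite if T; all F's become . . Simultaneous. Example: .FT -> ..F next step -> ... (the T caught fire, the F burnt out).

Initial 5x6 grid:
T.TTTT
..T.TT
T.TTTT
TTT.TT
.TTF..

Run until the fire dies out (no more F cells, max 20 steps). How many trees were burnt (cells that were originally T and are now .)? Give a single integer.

Answer: 19

Derivation:
Step 1: +1 fires, +1 burnt (F count now 1)
Step 2: +2 fires, +1 burnt (F count now 2)
Step 3: +2 fires, +2 burnt (F count now 2)
Step 4: +3 fires, +2 burnt (F count now 3)
Step 5: +3 fires, +3 burnt (F count now 3)
Step 6: +4 fires, +3 burnt (F count now 4)
Step 7: +3 fires, +4 burnt (F count now 3)
Step 8: +1 fires, +3 burnt (F count now 1)
Step 9: +0 fires, +1 burnt (F count now 0)
Fire out after step 9
Initially T: 20, now '.': 29
Total burnt (originally-T cells now '.'): 19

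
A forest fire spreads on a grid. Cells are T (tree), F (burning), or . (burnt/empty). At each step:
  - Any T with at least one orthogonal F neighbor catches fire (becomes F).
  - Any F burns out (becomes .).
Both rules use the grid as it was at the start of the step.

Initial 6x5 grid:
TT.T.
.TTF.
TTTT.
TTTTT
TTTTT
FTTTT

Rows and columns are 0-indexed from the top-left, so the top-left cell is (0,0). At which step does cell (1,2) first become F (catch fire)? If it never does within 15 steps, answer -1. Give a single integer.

Step 1: cell (1,2)='F' (+5 fires, +2 burnt)
  -> target ignites at step 1
Step 2: cell (1,2)='.' (+6 fires, +5 burnt)
Step 3: cell (1,2)='.' (+9 fires, +6 burnt)
Step 4: cell (1,2)='.' (+3 fires, +9 burnt)
Step 5: cell (1,2)='.' (+0 fires, +3 burnt)
  fire out at step 5

1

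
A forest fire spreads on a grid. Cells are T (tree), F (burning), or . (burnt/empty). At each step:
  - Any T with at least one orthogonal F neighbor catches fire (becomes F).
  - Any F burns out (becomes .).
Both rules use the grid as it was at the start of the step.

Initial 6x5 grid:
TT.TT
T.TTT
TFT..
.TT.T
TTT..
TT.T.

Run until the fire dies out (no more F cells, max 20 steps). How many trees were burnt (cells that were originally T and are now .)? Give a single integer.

Answer: 17

Derivation:
Step 1: +3 fires, +1 burnt (F count now 3)
Step 2: +4 fires, +3 burnt (F count now 4)
Step 3: +5 fires, +4 burnt (F count now 5)
Step 4: +4 fires, +5 burnt (F count now 4)
Step 5: +1 fires, +4 burnt (F count now 1)
Step 6: +0 fires, +1 burnt (F count now 0)
Fire out after step 6
Initially T: 19, now '.': 28
Total burnt (originally-T cells now '.'): 17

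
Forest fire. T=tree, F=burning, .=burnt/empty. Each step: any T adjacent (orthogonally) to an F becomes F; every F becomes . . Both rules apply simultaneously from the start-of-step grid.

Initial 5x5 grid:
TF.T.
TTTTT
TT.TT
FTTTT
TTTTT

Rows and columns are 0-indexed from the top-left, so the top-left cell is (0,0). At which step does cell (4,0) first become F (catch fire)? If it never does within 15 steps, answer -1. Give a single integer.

Step 1: cell (4,0)='F' (+5 fires, +2 burnt)
  -> target ignites at step 1
Step 2: cell (4,0)='.' (+5 fires, +5 burnt)
Step 3: cell (4,0)='.' (+3 fires, +5 burnt)
Step 4: cell (4,0)='.' (+5 fires, +3 burnt)
Step 5: cell (4,0)='.' (+2 fires, +5 burnt)
Step 6: cell (4,0)='.' (+0 fires, +2 burnt)
  fire out at step 6

1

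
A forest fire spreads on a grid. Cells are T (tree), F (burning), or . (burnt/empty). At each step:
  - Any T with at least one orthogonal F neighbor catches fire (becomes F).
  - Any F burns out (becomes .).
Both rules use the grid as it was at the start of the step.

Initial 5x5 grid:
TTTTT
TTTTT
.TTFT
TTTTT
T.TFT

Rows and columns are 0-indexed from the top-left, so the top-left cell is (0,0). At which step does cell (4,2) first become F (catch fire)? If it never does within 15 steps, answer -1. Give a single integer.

Step 1: cell (4,2)='F' (+6 fires, +2 burnt)
  -> target ignites at step 1
Step 2: cell (4,2)='.' (+6 fires, +6 burnt)
Step 3: cell (4,2)='.' (+4 fires, +6 burnt)
Step 4: cell (4,2)='.' (+3 fires, +4 burnt)
Step 5: cell (4,2)='.' (+2 fires, +3 burnt)
Step 6: cell (4,2)='.' (+0 fires, +2 burnt)
  fire out at step 6

1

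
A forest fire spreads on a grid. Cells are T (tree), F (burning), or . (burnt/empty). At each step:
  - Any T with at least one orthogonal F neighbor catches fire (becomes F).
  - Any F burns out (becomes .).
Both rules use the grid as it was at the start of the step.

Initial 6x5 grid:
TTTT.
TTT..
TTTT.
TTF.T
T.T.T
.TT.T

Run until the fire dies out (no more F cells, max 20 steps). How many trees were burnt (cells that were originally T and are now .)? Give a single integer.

Step 1: +3 fires, +1 burnt (F count now 3)
Step 2: +5 fires, +3 burnt (F count now 5)
Step 3: +5 fires, +5 burnt (F count now 5)
Step 4: +3 fires, +5 burnt (F count now 3)
Step 5: +1 fires, +3 burnt (F count now 1)
Step 6: +0 fires, +1 burnt (F count now 0)
Fire out after step 6
Initially T: 20, now '.': 27
Total burnt (originally-T cells now '.'): 17

Answer: 17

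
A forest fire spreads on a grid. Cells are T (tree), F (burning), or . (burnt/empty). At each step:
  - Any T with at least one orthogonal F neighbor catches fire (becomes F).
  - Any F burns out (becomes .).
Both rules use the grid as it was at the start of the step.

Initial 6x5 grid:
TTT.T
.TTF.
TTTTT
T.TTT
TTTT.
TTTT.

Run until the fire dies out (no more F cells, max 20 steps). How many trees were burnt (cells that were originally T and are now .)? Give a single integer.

Step 1: +2 fires, +1 burnt (F count now 2)
Step 2: +5 fires, +2 burnt (F count now 5)
Step 3: +5 fires, +5 burnt (F count now 5)
Step 4: +4 fires, +5 burnt (F count now 4)
Step 5: +3 fires, +4 burnt (F count now 3)
Step 6: +2 fires, +3 burnt (F count now 2)
Step 7: +1 fires, +2 burnt (F count now 1)
Step 8: +0 fires, +1 burnt (F count now 0)
Fire out after step 8
Initially T: 23, now '.': 29
Total burnt (originally-T cells now '.'): 22

Answer: 22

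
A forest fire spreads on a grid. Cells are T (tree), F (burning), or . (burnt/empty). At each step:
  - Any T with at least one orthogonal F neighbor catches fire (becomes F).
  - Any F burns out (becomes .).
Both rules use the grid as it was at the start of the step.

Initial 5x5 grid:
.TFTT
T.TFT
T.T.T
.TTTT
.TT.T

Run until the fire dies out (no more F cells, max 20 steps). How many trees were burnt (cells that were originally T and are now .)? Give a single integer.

Step 1: +4 fires, +2 burnt (F count now 4)
Step 2: +3 fires, +4 burnt (F count now 3)
Step 3: +2 fires, +3 burnt (F count now 2)
Step 4: +4 fires, +2 burnt (F count now 4)
Step 5: +1 fires, +4 burnt (F count now 1)
Step 6: +0 fires, +1 burnt (F count now 0)
Fire out after step 6
Initially T: 16, now '.': 23
Total burnt (originally-T cells now '.'): 14

Answer: 14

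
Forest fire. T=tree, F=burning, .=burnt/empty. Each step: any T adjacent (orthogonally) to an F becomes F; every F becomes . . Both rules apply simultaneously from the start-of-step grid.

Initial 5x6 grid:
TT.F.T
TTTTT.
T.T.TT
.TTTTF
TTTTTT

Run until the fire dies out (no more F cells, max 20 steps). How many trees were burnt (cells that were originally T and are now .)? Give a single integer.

Answer: 21

Derivation:
Step 1: +4 fires, +2 burnt (F count now 4)
Step 2: +5 fires, +4 burnt (F count now 5)
Step 3: +4 fires, +5 burnt (F count now 4)
Step 4: +4 fires, +4 burnt (F count now 4)
Step 5: +3 fires, +4 burnt (F count now 3)
Step 6: +1 fires, +3 burnt (F count now 1)
Step 7: +0 fires, +1 burnt (F count now 0)
Fire out after step 7
Initially T: 22, now '.': 29
Total burnt (originally-T cells now '.'): 21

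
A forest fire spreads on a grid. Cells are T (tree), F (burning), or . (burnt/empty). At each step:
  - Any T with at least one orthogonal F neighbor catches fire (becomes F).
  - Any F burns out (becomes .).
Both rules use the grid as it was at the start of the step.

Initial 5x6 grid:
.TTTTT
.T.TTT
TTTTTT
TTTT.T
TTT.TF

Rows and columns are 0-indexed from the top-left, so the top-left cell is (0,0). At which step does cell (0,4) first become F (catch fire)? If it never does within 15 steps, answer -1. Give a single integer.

Step 1: cell (0,4)='T' (+2 fires, +1 burnt)
Step 2: cell (0,4)='T' (+1 fires, +2 burnt)
Step 3: cell (0,4)='T' (+2 fires, +1 burnt)
Step 4: cell (0,4)='T' (+3 fires, +2 burnt)
Step 5: cell (0,4)='F' (+4 fires, +3 burnt)
  -> target ignites at step 5
Step 6: cell (0,4)='.' (+3 fires, +4 burnt)
Step 7: cell (0,4)='.' (+5 fires, +3 burnt)
Step 8: cell (0,4)='.' (+3 fires, +5 burnt)
Step 9: cell (0,4)='.' (+1 fires, +3 burnt)
Step 10: cell (0,4)='.' (+0 fires, +1 burnt)
  fire out at step 10

5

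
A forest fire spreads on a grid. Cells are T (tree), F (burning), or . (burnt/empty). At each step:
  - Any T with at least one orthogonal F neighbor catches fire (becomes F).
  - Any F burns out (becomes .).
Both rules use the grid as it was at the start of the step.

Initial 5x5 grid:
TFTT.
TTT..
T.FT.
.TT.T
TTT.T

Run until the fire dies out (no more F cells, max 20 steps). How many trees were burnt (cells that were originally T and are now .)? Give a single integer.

Step 1: +6 fires, +2 burnt (F count now 6)
Step 2: +4 fires, +6 burnt (F count now 4)
Step 3: +2 fires, +4 burnt (F count now 2)
Step 4: +1 fires, +2 burnt (F count now 1)
Step 5: +0 fires, +1 burnt (F count now 0)
Fire out after step 5
Initially T: 15, now '.': 23
Total burnt (originally-T cells now '.'): 13

Answer: 13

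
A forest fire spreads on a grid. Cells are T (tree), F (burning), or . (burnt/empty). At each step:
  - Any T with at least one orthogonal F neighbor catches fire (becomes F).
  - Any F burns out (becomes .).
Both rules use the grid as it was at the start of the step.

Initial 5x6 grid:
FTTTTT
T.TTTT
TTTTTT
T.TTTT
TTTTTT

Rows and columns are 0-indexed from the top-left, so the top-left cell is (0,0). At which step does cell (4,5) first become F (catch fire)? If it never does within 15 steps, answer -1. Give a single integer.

Step 1: cell (4,5)='T' (+2 fires, +1 burnt)
Step 2: cell (4,5)='T' (+2 fires, +2 burnt)
Step 3: cell (4,5)='T' (+4 fires, +2 burnt)
Step 4: cell (4,5)='T' (+4 fires, +4 burnt)
Step 5: cell (4,5)='T' (+5 fires, +4 burnt)
Step 6: cell (4,5)='T' (+4 fires, +5 burnt)
Step 7: cell (4,5)='T' (+3 fires, +4 burnt)
Step 8: cell (4,5)='T' (+2 fires, +3 burnt)
Step 9: cell (4,5)='F' (+1 fires, +2 burnt)
  -> target ignites at step 9
Step 10: cell (4,5)='.' (+0 fires, +1 burnt)
  fire out at step 10

9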